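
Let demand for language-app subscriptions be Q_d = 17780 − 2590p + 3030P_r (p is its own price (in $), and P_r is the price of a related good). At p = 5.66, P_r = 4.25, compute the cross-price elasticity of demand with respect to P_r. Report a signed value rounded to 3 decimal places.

0.805

At the given values, Q_d = 17780 − 2590(5.66) + 3030(4.25) = 15998.1.
∂Q_d/∂P_r = 3030.
E = (3030) × (4.25/15998.1) = 0.80493…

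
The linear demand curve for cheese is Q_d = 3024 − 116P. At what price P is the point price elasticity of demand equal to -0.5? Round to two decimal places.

Ed = −116P/(3024 − 116P). Set this equal to -0.5:
116P = 0.5·(3024 − 116P) ⇒ 116P(1 + 0.5) = 0.5·3024
P = 0.5·3024 / (116·1.5) = 8.6896…

8.69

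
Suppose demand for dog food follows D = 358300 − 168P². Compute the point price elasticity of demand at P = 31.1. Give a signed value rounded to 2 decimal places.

dD/dP = −2·168·P = -10449.6. At P = 31.1, D = 195808.72.
Ed = (dD/dP)·(P/D) = (-10449.6) × (31.1/195808.72) = -1.6596…

-1.66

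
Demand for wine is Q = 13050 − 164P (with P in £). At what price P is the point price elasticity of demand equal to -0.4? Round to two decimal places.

Ed = −164P/(13050 − 164P). Set this equal to -0.4:
164P = 0.4·(13050 − 164P) ⇒ 164P(1 + 0.4) = 0.4·13050
P = 0.4·13050 / (164·1.4) = 22.7351…

22.74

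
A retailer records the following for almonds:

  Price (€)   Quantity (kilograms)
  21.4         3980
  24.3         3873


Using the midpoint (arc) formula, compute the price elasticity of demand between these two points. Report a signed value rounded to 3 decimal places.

%ΔQ = (3873 − 3980) / [(3980 + 3873)/2] = -107/3926.5 = -0.027250…
%ΔP = (24.3 − 21.4) / [(21.4 + 24.3)/2] = 2.9/22.85 = 0.126914…
Arc Ed = %ΔQ / %ΔP = (-107/3926.5) / (2.9/22.85) = -0.21471…

-0.215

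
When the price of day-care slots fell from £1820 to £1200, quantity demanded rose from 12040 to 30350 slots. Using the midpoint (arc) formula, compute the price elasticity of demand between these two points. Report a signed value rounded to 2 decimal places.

-2.10

%ΔQ = (30350 − 12040) / [(12040 + 30350)/2] = 18310/21195 = 0.863882…
%ΔP = (1200 − 1820) / [(1820 + 1200)/2] = -620/1510 = -0.410596…
Arc Ed = %ΔQ / %ΔP = (18310/21195) / (-620/1510) = -2.1039…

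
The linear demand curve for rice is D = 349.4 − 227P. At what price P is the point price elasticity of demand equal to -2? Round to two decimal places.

Ed = −227P/(349.4 − 227P). Set this equal to -2:
227P = 2·(349.4 − 227P) ⇒ 227P(1 + 2) = 2·349.4
P = 2·349.4 / (227·3) = 1.0261…

1.03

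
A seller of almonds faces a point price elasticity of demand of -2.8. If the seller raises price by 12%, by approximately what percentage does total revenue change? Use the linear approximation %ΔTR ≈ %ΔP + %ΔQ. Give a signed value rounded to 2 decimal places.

%ΔQ ≈ Ed × %ΔP = (-2.8) × (+12%) = -33.6000%
%ΔTR ≈ %ΔP + %ΔQ = (+12%) + (-33.6000%) = -21.6000%

-21.60%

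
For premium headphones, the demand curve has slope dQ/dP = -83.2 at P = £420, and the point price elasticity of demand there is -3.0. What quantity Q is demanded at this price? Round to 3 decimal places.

Ed = (dQ/dP)·(P/Q) ⇒ Q = (dQ/dP)·P/Ed = (-83.2)·420/(-3.0) = 11648

11648.000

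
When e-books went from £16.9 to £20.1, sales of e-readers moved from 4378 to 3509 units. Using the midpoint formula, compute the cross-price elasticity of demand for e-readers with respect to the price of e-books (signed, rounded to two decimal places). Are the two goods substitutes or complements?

%ΔQ_{e-readers} = (3509 − 4378)/avg = -869/3943.5 = -0.220362…
%ΔP_{e-books} = (20.1 − 16.9)/avg = 3.2/18.5 = 0.172972…
E_cross = (-869/3943.5) / (3.2/18.5) = -1.2739…
E_cross < 0 ⇒ the goods are complements.

-1.27; complements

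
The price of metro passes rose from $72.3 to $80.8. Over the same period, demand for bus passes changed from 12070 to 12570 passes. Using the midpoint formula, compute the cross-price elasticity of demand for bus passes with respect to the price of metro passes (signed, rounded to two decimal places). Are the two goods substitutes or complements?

%ΔQ_{bus passes} = (12570 − 12070)/avg = 500/12320 = 0.040584…
%ΔP_{metro passes} = (80.8 − 72.3)/avg = 8.5/76.55 = 0.111038…
E_cross = (500/12320) / (8.5/76.55) = 0.3654…
E_cross > 0 ⇒ the goods are substitutes.

0.37; substitutes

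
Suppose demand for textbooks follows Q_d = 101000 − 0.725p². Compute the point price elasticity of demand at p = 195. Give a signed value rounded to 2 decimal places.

-0.75

dQ_d/dp = −2·0.725·p = -282.75. At p = 195, Q_d = 73431.875.
Ed = (dQ_d/dp)·(p/Q_d) = (-282.75) × (195/73431.875) = -0.7508…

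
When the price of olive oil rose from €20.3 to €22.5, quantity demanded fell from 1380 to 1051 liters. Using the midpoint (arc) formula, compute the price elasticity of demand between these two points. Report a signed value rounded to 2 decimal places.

-2.63

%ΔQ = (1051 − 1380) / [(1380 + 1051)/2] = -329/1215.5 = -0.270670…
%ΔP = (22.5 − 20.3) / [(20.3 + 22.5)/2] = 2.2/21.4 = 0.102803…
Arc Ed = %ΔQ / %ΔP = (-329/1215.5) / (2.2/21.4) = -2.6328…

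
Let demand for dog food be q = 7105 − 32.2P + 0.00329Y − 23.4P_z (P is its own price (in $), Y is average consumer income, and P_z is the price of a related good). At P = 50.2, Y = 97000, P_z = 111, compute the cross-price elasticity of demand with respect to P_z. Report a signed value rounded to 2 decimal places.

-0.81

At the given values, q = 7105 − 32.2(50.2) + 0.00329(97000) − 23.4(111) = 3210.29.
∂q/∂P_z = -23.4.
E = (-23.4) × (111/3210.29) = -0.8090…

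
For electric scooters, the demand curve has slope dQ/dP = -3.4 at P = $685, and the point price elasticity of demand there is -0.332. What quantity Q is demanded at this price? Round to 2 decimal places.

7015.06

Ed = (dQ/dP)·(P/Q) ⇒ Q = (dQ/dP)·P/Ed = (-3.4)·685/(-0.332) = 7015.0602…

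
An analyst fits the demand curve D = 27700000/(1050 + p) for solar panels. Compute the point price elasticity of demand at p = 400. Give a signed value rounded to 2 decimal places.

-0.28

dD/dp = −27700000/(1050 + p)² = -13.1748. At p = 400, D = 19103.4.
Ed = (dD/dp)·(p/D) = (-13.1748) × (400/19103.4) = -0.2758…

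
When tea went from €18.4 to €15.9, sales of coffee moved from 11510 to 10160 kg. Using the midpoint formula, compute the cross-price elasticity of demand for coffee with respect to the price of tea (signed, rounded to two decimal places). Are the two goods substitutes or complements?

0.85; substitutes

%ΔQ_{coffee} = (10160 − 11510)/avg = -1350/10835 = -0.124596…
%ΔP_{tea} = (15.9 − 18.4)/avg = -2.5/17.15 = -0.145772…
E_cross = (-1350/10835) / (-2.5/17.15) = 0.8547…
E_cross > 0 ⇒ the goods are substitutes.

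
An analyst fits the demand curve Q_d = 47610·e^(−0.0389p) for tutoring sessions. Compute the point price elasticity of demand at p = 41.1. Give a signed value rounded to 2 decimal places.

-1.60

dQ_d/dp = −0.0389·Q_d = -374.371. At p = 41.1, Q_d = 9623.93.
Ed = (dQ_d/dp)·(p/Q_d) = (-374.371) × (41.1/9623.93) = -1.5987…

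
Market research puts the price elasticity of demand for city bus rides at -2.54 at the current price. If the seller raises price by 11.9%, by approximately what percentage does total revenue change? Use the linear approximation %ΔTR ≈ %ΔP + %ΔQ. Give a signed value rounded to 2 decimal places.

%ΔQ ≈ Ed × %ΔP = (-2.54) × (+11.9%) = -30.2260%
%ΔTR ≈ %ΔP + %ΔQ = (+11.9%) + (-30.2260%) = -18.3260%

-18.33%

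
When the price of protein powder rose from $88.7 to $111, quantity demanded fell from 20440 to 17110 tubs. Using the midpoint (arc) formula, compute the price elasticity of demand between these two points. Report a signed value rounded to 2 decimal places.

%ΔQ = (17110 − 20440) / [(20440 + 17110)/2] = -3330/18775 = -0.177363…
%ΔP = (111 − 88.7) / [(88.7 + 111)/2] = 22.3/99.85 = 0.223335…
Arc Ed = %ΔQ / %ΔP = (-3330/18775) / (22.3/99.85) = -0.7941…

-0.79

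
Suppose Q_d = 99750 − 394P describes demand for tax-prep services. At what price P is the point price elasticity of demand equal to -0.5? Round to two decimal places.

Ed = −394P/(99750 − 394P). Set this equal to -0.5:
394P = 0.5·(99750 − 394P) ⇒ 394P(1 + 0.5) = 0.5·99750
P = 0.5·99750 / (394·1.5) = 84.3908…

84.39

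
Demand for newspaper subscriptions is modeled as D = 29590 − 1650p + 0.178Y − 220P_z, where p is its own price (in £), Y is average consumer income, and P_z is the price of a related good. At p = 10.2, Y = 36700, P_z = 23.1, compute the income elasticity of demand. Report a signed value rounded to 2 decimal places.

0.46

At the given values, D = 29590 − 1650(10.2) + 0.178(36700) − 220(23.1) = 14210.6.
∂D/∂Y = 0.178.
E = (0.178) × (36700/14210.6) = 0.4596…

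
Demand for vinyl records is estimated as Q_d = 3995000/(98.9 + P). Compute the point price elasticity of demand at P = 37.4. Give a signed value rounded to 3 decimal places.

-0.274

dQ_d/dP = −3995000/(98.9 + P)² = -215.043. At P = 37.4, Q_d = 29310.3.
Ed = (dQ_d/dP)·(P/Q_d) = (-215.043) × (37.4/29310.3) = -0.27439…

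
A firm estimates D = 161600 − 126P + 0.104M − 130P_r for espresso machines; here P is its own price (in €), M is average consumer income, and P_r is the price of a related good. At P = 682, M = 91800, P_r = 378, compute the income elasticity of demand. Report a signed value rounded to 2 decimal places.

At the given values, D = 161600 − 126(682) + 0.104(91800) − 130(378) = 36075.2.
∂D/∂M = 0.104.
E = (0.104) × (91800/36075.2) = 0.2646…

0.26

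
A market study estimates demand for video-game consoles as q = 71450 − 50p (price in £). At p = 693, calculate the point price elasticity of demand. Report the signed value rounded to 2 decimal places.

dq/dp = −50. At p = 693, q = 71450 − 50(693) = 36800.
Ed = (dq/dp)·(p/q) = −50 × (693/36800) = -0.9415…

-0.94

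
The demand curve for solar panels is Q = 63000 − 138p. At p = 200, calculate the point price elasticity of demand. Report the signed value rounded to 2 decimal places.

dQ/dp = −138. At p = 200, Q = 63000 − 138(200) = 35400.
Ed = (dQ/dp)·(p/Q) = −138 × (200/35400) = -0.7796…

-0.78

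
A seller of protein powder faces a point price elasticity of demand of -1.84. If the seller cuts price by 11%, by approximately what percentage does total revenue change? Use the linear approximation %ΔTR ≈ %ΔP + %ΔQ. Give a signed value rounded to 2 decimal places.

%ΔQ ≈ Ed × %ΔP = (-1.84) × (-11%) = +20.2400%
%ΔTR ≈ %ΔP + %ΔQ = (-11%) + (+20.2400%) = +9.2400%

+9.24%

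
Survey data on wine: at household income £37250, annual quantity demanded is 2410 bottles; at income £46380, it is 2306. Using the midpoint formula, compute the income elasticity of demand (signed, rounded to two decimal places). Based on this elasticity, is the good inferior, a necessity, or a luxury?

-0.20; inferior

%ΔQ = (2306 − 2410)/[( 2410 + 2306)/2] = -104/2358 = -0.044105…
%ΔIncome = (46380 − 37250)/[( 37250 + 46380)/2] = 9130/41815 = 0.218342…
E_income = (-104/2358) / (9130/41815) = -0.2019…
E_income < 0 ⇒ inferior good.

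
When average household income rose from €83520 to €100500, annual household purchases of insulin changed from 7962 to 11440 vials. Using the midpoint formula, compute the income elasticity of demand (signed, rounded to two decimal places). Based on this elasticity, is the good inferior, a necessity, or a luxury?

%ΔQ = (11440 − 7962)/[( 7962 + 11440)/2] = 3478/9701 = 0.358519…
%ΔIncome = (100500 − 83520)/[( 83520 + 100500)/2] = 16980/92010 = 0.184545…
E_income = (3478/9701) / (16980/92010) = 1.9427…
E_income > 1 ⇒ normal good, luxury.

1.94; luxury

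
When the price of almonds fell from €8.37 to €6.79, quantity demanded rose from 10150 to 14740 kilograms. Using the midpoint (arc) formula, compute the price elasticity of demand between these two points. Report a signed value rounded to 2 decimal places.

%ΔQ = (14740 − 10150) / [(10150 + 14740)/2] = 4590/12445 = 0.368822…
%ΔP = (6.79 − 8.37) / [(8.37 + 6.79)/2] = -1.58/7.58 = -0.208443…
Arc Ed = %ΔQ / %ΔP = (4590/12445) / (-1.58/7.58) = -1.7694…

-1.77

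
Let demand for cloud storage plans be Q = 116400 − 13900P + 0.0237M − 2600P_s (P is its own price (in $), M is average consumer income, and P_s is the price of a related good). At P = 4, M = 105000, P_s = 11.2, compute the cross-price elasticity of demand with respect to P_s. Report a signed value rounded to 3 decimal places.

At the given values, Q = 116400 − 13900(4) + 0.0237(105000) − 2600(11.2) = 34168.5.
∂Q/∂P_s = -2600.
E = (-2600) × (11.2/34168.5) = -0.85224…

-0.852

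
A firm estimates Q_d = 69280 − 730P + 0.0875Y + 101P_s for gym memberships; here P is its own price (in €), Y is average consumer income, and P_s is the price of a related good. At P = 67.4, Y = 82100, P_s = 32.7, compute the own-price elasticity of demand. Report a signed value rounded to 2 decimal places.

At the given values, Q_d = 69280 − 730(67.4) + 0.0875(82100) + 101(32.7) = 30564.45.
∂Q_d/∂P = −730.
E = (-730) × (67.4/30564.45) = -1.6097…

-1.61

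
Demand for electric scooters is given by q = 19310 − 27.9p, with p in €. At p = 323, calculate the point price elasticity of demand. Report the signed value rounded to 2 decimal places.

dq/dp = −27.9. At p = 323, q = 19310 − 27.9(323) = 10298.3.
Ed = (dq/dp)·(p/q) = −27.9 × (323/10298.3) = -0.8750…

-0.88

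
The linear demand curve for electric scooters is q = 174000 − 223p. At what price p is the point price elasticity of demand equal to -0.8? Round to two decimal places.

346.79

Ed = −223p/(174000 − 223p). Set this equal to -0.8:
223p = 0.8·(174000 − 223p) ⇒ 223p(1 + 0.8) = 0.8·174000
p = 0.8·174000 / (223·1.8) = 346.7862…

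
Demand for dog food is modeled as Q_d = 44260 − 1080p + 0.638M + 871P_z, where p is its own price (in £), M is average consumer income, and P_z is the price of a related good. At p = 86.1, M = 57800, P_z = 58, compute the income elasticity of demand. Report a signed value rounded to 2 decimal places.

0.95

At the given values, Q_d = 44260 − 1080(86.1) + 0.638(57800) + 871(58) = 38666.4.
∂Q_d/∂M = 0.638.
E = (0.638) × (57800/38666.4) = 0.9537…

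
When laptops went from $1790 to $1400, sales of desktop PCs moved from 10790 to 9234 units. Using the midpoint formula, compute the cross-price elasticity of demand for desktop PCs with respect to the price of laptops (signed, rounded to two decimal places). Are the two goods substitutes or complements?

0.64; substitutes

%ΔQ_{desktop PCs} = (9234 − 10790)/avg = -1556/10012 = -0.155413…
%ΔP_{laptops} = (1400 − 1790)/avg = -390/1595 = -0.244514…
E_cross = (-1556/10012) / (-390/1595) = 0.6356…
E_cross > 0 ⇒ the goods are substitutes.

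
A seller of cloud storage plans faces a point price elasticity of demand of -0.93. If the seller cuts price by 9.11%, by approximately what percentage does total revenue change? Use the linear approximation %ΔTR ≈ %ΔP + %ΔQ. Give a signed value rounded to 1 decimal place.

%ΔQ ≈ Ed × %ΔP = (-0.93) × (-9.11%) = +8.4723%
%ΔTR ≈ %ΔP + %ΔQ = (-9.11%) + (+8.4723%) = -0.6377%

-0.6%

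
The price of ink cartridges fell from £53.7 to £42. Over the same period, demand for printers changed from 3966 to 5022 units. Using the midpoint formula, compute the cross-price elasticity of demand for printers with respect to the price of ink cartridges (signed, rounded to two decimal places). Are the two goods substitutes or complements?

-0.96; complements

%ΔQ_{printers} = (5022 − 3966)/avg = 1056/4494 = 0.234979…
%ΔP_{ink cartridges} = (42 − 53.7)/avg = -11.7/47.85 = -0.244514…
E_cross = (1056/4494) / (-11.7/47.85) = -0.9610…
E_cross < 0 ⇒ the goods are complements.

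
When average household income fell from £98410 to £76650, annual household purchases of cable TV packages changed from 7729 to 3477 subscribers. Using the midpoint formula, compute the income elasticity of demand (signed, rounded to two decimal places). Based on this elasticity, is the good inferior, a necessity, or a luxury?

%ΔQ = (3477 − 7729)/[( 7729 + 3477)/2] = -4252/5603 = -0.758879…
%ΔIncome = (76650 − 98410)/[( 98410 + 76650)/2] = -21760/87530 = -0.248600…
E_income = (-4252/5603) / (-21760/87530) = 3.0526…
E_income > 1 ⇒ normal good, luxury.

3.05; luxury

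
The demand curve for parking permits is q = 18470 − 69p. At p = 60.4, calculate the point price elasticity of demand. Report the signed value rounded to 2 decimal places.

-0.29

dq/dp = −69. At p = 60.4, q = 18470 − 69(60.4) = 14302.4.
Ed = (dq/dp)·(p/q) = −69 × (60.4/14302.4) = -0.2913…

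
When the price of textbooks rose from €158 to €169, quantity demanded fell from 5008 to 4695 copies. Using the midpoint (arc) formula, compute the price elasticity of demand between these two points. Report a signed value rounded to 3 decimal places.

-0.959

%ΔQ = (4695 − 5008) / [(5008 + 4695)/2] = -313/4851.5 = -0.064516…
%ΔP = (169 − 158) / [(158 + 169)/2] = 11/163.5 = 0.067278…
Arc Ed = %ΔQ / %ΔP = (-313/4851.5) / (11/163.5) = -0.95894…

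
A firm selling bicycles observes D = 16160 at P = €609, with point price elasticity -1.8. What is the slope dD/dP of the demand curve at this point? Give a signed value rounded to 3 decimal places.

Ed = (dD/dP)·(P/D) ⇒ dD/dP = Ed·D/P = (-1.8)·16160/609 = -47.76354…

-47.764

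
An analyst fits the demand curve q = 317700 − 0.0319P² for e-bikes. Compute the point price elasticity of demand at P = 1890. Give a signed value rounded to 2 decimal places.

-1.12

dq/dP = −2·0.0319·P = -120.582. At P = 1890, q = 203750.01.
Ed = (dq/dP)·(P/q) = (-120.582) × (1890/203750.01) = -1.1185…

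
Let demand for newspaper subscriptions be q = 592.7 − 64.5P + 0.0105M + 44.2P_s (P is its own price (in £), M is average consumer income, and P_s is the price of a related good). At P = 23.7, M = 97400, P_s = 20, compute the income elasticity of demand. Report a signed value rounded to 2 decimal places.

1.05

At the given values, q = 592.7 − 64.5(23.7) + 0.0105(97400) + 44.2(20) = 970.75.
∂q/∂M = 0.0105.
E = (0.0105) × (97400/970.75) = 1.0535…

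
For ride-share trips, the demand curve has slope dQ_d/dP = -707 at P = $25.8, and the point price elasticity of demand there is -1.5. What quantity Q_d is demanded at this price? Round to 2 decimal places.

Ed = (dQ_d/dP)·(P/Q_d) ⇒ Q_d = (dQ_d/dP)·P/Ed = (-707)·25.8/(-1.5) = 12160.4

12160.40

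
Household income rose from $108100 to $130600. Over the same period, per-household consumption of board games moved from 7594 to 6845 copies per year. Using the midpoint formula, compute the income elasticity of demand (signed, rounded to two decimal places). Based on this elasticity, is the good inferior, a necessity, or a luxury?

-0.55; inferior

%ΔQ = (6845 − 7594)/[( 7594 + 6845)/2] = -749/7219.5 = -0.103746…
%ΔIncome = (130600 − 108100)/[( 108100 + 130600)/2] = 22500/119350 = 0.188521…
E_income = (-749/7219.5) / (22500/119350) = -0.5503…
E_income < 0 ⇒ inferior good.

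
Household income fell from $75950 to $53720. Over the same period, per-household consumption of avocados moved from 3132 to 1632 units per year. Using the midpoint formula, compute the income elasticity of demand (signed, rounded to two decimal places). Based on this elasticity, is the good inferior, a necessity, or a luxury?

%ΔQ = (1632 − 3132)/[( 3132 + 1632)/2] = -1500/2382 = -0.629722…
%ΔIncome = (53720 − 75950)/[( 75950 + 53720)/2] = -22230/64835 = -0.342870…
E_income = (-1500/2382) / (-22230/64835) = 1.8366…
E_income > 1 ⇒ normal good, luxury.

1.84; luxury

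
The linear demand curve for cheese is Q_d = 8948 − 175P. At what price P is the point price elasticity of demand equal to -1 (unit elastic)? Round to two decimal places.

Ed = −175P/(8948 − 175P). Set this equal to -1:
175P = 1·(8948 − 175P) ⇒ 175P(1 + 1) = 1·8948
P = 1·8948 / (175·2) = 25.5657…

25.57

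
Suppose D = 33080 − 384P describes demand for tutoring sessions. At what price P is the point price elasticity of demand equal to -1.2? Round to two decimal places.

Ed = −384P/(33080 − 384P). Set this equal to -1.2:
384P = 1.2·(33080 − 384P) ⇒ 384P(1 + 1.2) = 1.2·33080
P = 1.2·33080 / (384·2.2) = 46.9886…

46.99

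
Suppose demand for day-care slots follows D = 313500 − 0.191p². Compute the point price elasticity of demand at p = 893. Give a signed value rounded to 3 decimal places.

-1.890

dD/dp = −2·0.191·p = -341.126. At p = 893, D = 161187.241.
Ed = (dD/dp)·(p/D) = (-341.126) × (893/161187.241) = -1.88988…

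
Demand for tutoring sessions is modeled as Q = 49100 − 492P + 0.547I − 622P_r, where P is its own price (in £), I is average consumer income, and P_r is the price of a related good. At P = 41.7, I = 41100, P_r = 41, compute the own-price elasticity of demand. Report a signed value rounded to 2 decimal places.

At the given values, Q = 49100 − 492(41.7) + 0.547(41100) − 622(41) = 25563.3.
∂Q/∂P = −492.
E = (-492) × (41.7/25563.3) = -0.8025…

-0.80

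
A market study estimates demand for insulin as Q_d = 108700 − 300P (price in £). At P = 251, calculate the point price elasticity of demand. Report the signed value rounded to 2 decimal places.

dQ_d/dP = −300. At P = 251, Q_d = 108700 − 300(251) = 33400.
Ed = (dQ_d/dP)·(P/Q_d) = −300 × (251/33400) = -2.2544…

-2.25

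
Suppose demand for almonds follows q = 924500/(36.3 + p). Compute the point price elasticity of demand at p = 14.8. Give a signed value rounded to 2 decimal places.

dq/dp = −924500/(36.3 + p)² = -354.05. At p = 14.8, q = 18092.
Ed = (dq/dp)·(p/q) = (-354.05) × (14.8/18092) = -0.2896…

-0.29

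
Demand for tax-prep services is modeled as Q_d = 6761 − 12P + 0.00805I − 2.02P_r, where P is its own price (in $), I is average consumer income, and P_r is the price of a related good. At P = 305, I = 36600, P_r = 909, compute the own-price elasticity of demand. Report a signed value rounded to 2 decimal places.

-2.35

At the given values, Q_d = 6761 − 12(305) + 0.00805(36600) − 2.02(909) = 1559.45.
∂Q_d/∂P = −12.
E = (-12) × (305/1559.45) = -2.3469…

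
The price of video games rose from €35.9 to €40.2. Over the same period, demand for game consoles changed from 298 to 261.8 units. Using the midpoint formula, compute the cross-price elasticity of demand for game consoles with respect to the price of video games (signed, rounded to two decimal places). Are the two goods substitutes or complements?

-1.14; complements

%ΔQ_{game consoles} = (261.8 − 298)/avg = -36.2/279.9 = -0.129331…
%ΔP_{video games} = (40.2 − 35.9)/avg = 4.3/38.05 = 0.113009…
E_cross = (-36.2/279.9) / (4.3/38.05) = -1.1444…
E_cross < 0 ⇒ the goods are complements.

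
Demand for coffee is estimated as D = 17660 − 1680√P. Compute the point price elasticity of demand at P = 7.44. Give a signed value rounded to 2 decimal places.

-0.18

dD/dP = −1680/(2√P) = -307.959. At P = 7.44, D = 13077.6.
Ed = (dD/dP)·(P/D) = (-307.959) × (7.44/13077.6) = -0.1752…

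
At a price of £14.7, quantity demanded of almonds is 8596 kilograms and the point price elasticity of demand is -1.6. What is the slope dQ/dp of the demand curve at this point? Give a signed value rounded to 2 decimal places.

Ed = (dQ/dp)·(p/Q) ⇒ dQ/dp = Ed·Q/p = (-1.6)·8596/14.7 = -935.6190…

-935.62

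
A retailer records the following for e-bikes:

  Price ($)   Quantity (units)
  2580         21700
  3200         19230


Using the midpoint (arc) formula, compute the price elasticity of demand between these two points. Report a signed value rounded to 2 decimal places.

%ΔQ = (19230 − 21700) / [(21700 + 19230)/2] = -2470/20465 = -0.120693…
%ΔP = (3200 − 2580) / [(2580 + 3200)/2] = 620/2890 = 0.214532…
Arc Ed = %ΔQ / %ΔP = (-2470/20465) / (620/2890) = -0.5625…

-0.56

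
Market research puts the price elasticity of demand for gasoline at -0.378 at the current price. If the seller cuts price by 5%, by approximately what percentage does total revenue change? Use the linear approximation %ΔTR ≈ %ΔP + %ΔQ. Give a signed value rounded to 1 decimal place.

%ΔQ ≈ Ed × %ΔP = (-0.378) × (-5%) = +1.8900%
%ΔTR ≈ %ΔP + %ΔQ = (-5%) + (+1.8900%) = -3.1100%

-3.1%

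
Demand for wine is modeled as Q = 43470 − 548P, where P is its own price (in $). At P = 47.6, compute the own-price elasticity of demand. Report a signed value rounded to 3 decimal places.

-1.500

At the given values, Q = 43470 − 548(47.6) = 17385.2.
∂Q/∂P = −548.
E = (-548) × (47.6/17385.2) = -1.50040…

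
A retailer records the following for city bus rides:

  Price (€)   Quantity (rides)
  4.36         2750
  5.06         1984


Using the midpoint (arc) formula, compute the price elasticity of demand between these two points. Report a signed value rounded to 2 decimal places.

-2.18

%ΔQ = (1984 − 2750) / [(2750 + 1984)/2] = -766/2367 = -0.323616…
%ΔP = (5.06 − 4.36) / [(4.36 + 5.06)/2] = 0.7/4.71 = 0.148619…
Arc Ed = %ΔQ / %ΔP = (-766/2367) / (0.7/4.71) = -2.1774…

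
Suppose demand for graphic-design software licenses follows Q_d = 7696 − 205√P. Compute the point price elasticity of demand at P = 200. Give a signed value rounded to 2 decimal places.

dQ_d/dP = −205/(2√P) = -7.24784. At P = 200, Q_d = 4796.86.
Ed = (dQ_d/dP)·(P/Q_d) = (-7.24784) × (200/4796.86) = -0.3021…

-0.30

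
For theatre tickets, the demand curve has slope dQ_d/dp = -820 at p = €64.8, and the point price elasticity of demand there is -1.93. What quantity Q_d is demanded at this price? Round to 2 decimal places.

27531.61

Ed = (dQ_d/dp)·(p/Q_d) ⇒ Q_d = (dQ_d/dp)·p/Ed = (-820)·64.8/(-1.93) = 27531.6062…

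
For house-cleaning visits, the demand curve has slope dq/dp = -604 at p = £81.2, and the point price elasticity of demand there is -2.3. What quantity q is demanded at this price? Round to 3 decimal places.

Ed = (dq/dp)·(p/q) ⇒ q = (dq/dp)·p/Ed = (-604)·81.2/(-2.3) = 21323.82608…

21323.826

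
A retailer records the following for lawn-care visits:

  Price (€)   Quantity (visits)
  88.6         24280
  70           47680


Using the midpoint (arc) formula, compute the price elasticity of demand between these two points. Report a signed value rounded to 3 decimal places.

-2.773

%ΔQ = (47680 − 24280) / [(24280 + 47680)/2] = 23400/35980 = 0.650361…
%ΔP = (70 − 88.6) / [(88.6 + 70)/2] = -18.6/79.3 = -0.234552…
Arc Ed = %ΔQ / %ΔP = (23400/35980) / (-18.6/79.3) = -2.77277…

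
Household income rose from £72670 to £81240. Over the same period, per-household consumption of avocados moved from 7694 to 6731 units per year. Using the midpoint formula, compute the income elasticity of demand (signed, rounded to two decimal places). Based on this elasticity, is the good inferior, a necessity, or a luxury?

%ΔQ = (6731 − 7694)/[( 7694 + 6731)/2] = -963/7212.5 = -0.133518…
%ΔIncome = (81240 − 72670)/[( 72670 + 81240)/2] = 8570/76955 = 0.111363…
E_income = (-963/7212.5) / (8570/76955) = -1.1989…
E_income < 0 ⇒ inferior good.

-1.20; inferior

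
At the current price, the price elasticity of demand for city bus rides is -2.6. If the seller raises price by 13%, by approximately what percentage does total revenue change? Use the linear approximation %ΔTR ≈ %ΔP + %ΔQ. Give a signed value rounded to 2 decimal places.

-20.80%

%ΔQ ≈ Ed × %ΔP = (-2.6) × (+13%) = -33.8000%
%ΔTR ≈ %ΔP + %ΔQ = (+13%) + (-33.8000%) = -20.8000%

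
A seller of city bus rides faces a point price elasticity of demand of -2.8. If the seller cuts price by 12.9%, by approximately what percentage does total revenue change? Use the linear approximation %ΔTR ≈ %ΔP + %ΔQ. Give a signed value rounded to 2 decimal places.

+23.22%

%ΔQ ≈ Ed × %ΔP = (-2.8) × (-12.9%) = +36.1200%
%ΔTR ≈ %ΔP + %ΔQ = (-12.9%) + (+36.1200%) = +23.2200%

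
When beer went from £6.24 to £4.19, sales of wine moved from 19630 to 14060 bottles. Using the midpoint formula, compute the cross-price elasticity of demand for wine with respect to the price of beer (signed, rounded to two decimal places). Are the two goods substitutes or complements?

0.84; substitutes

%ΔQ_{wine} = (14060 − 19630)/avg = -5570/16845 = -0.330661…
%ΔP_{beer} = (4.19 − 6.24)/avg = -2.05/5.215 = -0.393096…
E_cross = (-5570/16845) / (-2.05/5.215) = 0.8411…
E_cross > 0 ⇒ the goods are substitutes.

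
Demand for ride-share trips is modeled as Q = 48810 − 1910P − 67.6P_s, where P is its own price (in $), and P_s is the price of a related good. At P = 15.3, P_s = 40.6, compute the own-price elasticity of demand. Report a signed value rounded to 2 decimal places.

At the given values, Q = 48810 − 1910(15.3) − 67.6(40.6) = 16842.44.
∂Q/∂P = −1910.
E = (-1910) × (15.3/16842.44) = -1.7350…

-1.74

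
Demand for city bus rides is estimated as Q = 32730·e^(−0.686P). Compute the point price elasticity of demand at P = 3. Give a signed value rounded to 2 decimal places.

-2.06

dQ/dP = −0.686·Q = -2867.43. At P = 3, Q = 4179.92.
Ed = (dQ/dP)·(P/Q) = (-2867.43) × (3/4179.92) = -2.058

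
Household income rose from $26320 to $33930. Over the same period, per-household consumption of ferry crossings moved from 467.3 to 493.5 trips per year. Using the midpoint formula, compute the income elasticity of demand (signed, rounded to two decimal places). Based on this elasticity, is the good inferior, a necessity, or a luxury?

%ΔQ = (493.5 − 467.3)/[( 467.3 + 493.5)/2] = 26.2/480.4 = 0.054537…
%ΔIncome = (33930 − 26320)/[( 26320 + 33930)/2] = 7610/30125 = 0.252614…
E_income = (26.2/480.4) / (7610/30125) = 0.2158…
0 < E_income < 1 ⇒ normal good, necessity.

0.22; necessity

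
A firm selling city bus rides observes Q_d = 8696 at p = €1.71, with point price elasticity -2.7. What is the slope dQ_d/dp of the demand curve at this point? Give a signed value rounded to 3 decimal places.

-13730.526

Ed = (dQ_d/dp)·(p/Q_d) ⇒ dQ_d/dp = Ed·Q_d/p = (-2.7)·8696/1.71 = -13730.52631…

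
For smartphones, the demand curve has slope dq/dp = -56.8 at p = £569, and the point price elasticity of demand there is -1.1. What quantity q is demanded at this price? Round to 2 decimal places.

Ed = (dq/dp)·(p/q) ⇒ q = (dq/dp)·p/Ed = (-56.8)·569/(-1.1) = 29381.0909…

29381.09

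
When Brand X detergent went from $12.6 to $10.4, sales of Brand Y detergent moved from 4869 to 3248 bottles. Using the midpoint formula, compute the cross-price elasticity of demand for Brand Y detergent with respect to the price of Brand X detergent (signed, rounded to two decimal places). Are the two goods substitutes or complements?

%ΔQ_{Brand Y detergent} = (3248 − 4869)/avg = -1621/4058.5 = -0.399408…
%ΔP_{Brand X detergent} = (10.4 − 12.6)/avg = -2.2/11.5 = -0.191304…
E_cross = (-1621/4058.5) / (-2.2/11.5) = 2.0878…
E_cross > 0 ⇒ the goods are substitutes.

2.09; substitutes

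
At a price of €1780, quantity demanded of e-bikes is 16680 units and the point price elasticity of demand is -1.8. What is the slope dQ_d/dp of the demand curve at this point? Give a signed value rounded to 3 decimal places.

-16.867

Ed = (dQ_d/dp)·(p/Q_d) ⇒ dQ_d/dp = Ed·Q_d/p = (-1.8)·16680/1780 = -16.86741…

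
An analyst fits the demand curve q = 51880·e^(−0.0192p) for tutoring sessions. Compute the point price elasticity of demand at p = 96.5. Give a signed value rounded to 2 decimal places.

-1.85

dq/dp = −0.0192·q = -156.185. At p = 96.5, q = 8134.66.
Ed = (dq/dp)·(p/q) = (-156.185) × (96.5/8134.66) = -1.8528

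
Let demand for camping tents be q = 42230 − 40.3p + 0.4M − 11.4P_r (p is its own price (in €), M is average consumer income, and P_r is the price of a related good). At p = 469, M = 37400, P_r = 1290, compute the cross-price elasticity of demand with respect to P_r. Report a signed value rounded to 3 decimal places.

At the given values, q = 42230 − 40.3(469) + 0.4(37400) − 11.4(1290) = 23583.3.
∂q/∂P_r = -11.4.
E = (-11.4) × (1290/23583.3) = -0.62357…

-0.624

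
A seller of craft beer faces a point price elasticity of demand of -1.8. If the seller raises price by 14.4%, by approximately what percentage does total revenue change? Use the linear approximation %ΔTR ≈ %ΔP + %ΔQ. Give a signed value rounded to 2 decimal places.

-11.52%

%ΔQ ≈ Ed × %ΔP = (-1.8) × (+14.4%) = -25.9200%
%ΔTR ≈ %ΔP + %ΔQ = (+14.4%) + (-25.9200%) = -11.5200%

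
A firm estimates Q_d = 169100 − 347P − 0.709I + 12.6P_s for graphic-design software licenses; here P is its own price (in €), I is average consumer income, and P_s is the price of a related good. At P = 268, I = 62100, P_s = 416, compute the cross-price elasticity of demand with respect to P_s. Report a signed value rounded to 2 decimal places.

0.14

At the given values, Q_d = 169100 − 347(268) − 0.709(62100) + 12.6(416) = 37316.7.
∂Q_d/∂P_s = 12.6.
E = (12.6) × (416/37316.7) = 0.1404…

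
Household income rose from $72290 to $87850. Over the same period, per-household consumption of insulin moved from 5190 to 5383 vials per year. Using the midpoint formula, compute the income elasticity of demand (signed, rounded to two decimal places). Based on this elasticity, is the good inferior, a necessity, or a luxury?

0.19; necessity

%ΔQ = (5383 − 5190)/[( 5190 + 5383)/2] = 193/5286.5 = 0.036508…
%ΔIncome = (87850 − 72290)/[( 72290 + 87850)/2] = 15560/80070 = 0.194329…
E_income = (193/5286.5) / (15560/80070) = 0.1878…
0 < E_income < 1 ⇒ normal good, necessity.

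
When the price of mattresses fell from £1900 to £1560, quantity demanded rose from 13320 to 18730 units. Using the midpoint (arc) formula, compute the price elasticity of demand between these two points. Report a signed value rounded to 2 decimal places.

%ΔQ = (18730 − 13320) / [(13320 + 18730)/2] = 5410/16025 = 0.337597…
%ΔP = (1560 − 1900) / [(1900 + 1560)/2] = -340/1730 = -0.196531…
Arc Ed = %ΔQ / %ΔP = (5410/16025) / (-340/1730) = -1.7177…

-1.72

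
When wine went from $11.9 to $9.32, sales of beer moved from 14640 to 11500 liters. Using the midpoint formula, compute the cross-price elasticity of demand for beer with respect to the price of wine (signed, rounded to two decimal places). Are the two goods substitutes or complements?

%ΔQ_{beer} = (11500 − 14640)/avg = -3140/13070 = -0.240244…
%ΔP_{wine} = (9.32 − 11.9)/avg = -2.58/10.61 = -0.243166…
E_cross = (-3140/13070) / (-2.58/10.61) = 0.9879…
E_cross > 0 ⇒ the goods are substitutes.

0.99; substitutes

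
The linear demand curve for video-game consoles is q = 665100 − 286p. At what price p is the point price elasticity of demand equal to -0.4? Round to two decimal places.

Ed = −286p/(665100 − 286p). Set this equal to -0.4:
286p = 0.4·(665100 − 286p) ⇒ 286p(1 + 0.4) = 0.4·665100
p = 0.4·665100 / (286·1.4) = 664.4355…

664.44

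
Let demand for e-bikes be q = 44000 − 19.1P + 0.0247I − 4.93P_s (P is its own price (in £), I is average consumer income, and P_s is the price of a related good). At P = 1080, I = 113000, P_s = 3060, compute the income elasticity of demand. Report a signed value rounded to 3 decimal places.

0.252

At the given values, q = 44000 − 19.1(1080) + 0.0247(113000) − 4.93(3060) = 11077.3.
∂q/∂I = 0.0247.
E = (0.0247) × (113000/11077.3) = 0.25196…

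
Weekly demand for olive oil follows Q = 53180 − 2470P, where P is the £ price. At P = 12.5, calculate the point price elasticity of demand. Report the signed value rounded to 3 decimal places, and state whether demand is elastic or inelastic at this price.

-1.384; elastic

dQ/dP = −2470. At P = 12.5, Q = 53180 − 2470(12.5) = 22305.
Ed = (dQ/dP)·(P/Q) = −2470 × (12.5/22305) = -1.38421…
|Ed| = 1.384 > 1, so demand is elastic.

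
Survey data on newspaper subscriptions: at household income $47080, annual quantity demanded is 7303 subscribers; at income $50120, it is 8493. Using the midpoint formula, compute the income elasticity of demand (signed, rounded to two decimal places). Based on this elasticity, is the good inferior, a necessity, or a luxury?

%ΔQ = (8493 − 7303)/[( 7303 + 8493)/2] = 1190/7898 = 0.150671…
%ΔIncome = (50120 − 47080)/[( 47080 + 50120)/2] = 3040/48600 = 0.062551…
E_income = (1190/7898) / (3040/48600) = 2.4087…
E_income > 1 ⇒ normal good, luxury.

2.41; luxury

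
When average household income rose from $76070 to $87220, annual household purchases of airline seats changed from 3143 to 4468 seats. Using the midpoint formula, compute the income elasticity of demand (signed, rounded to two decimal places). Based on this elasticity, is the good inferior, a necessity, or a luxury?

%ΔQ = (4468 − 3143)/[( 3143 + 4468)/2] = 1325/3805.5 = 0.348180…
%ΔIncome = (87220 − 76070)/[( 76070 + 87220)/2] = 11150/81645 = 0.136566…
E_income = (1325/3805.5) / (11150/81645) = 2.5495…
E_income > 1 ⇒ normal good, luxury.

2.55; luxury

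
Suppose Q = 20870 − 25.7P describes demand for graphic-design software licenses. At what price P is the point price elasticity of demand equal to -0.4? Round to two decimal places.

Ed = −25.7P/(20870 − 25.7P). Set this equal to -0.4:
25.7P = 0.4·(20870 − 25.7P) ⇒ 25.7P(1 + 0.4) = 0.4·20870
P = 0.4·20870 / (25.7·1.4) = 232.0177…

232.02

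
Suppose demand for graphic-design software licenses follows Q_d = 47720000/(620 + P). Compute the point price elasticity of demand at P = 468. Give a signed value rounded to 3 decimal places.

-0.430

dQ_d/dP = −47720000/(620 + P)² = -40.3128. At P = 468, Q_d = 43860.3.
Ed = (dQ_d/dP)·(P/Q_d) = (-40.3128) × (468/43860.3) = -0.43014…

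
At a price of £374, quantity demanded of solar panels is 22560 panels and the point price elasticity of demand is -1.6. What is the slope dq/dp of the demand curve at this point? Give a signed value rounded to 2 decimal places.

Ed = (dq/dp)·(p/q) ⇒ dq/dp = Ed·q/p = (-1.6)·22560/374 = -96.5133…

-96.51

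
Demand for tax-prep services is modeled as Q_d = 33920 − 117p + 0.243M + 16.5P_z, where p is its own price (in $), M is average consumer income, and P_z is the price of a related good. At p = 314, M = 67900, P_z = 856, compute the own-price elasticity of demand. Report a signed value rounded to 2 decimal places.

-1.32

At the given values, Q_d = 33920 − 117(314) + 0.243(67900) + 16.5(856) = 27805.7.
∂Q_d/∂p = −117.
E = (-117) × (314/27805.7) = -1.3212…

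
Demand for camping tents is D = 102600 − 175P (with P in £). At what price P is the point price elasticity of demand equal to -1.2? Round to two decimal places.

319.79

Ed = −175P/(102600 − 175P). Set this equal to -1.2:
175P = 1.2·(102600 − 175P) ⇒ 175P(1 + 1.2) = 1.2·102600
P = 1.2·102600 / (175·2.2) = 319.7922…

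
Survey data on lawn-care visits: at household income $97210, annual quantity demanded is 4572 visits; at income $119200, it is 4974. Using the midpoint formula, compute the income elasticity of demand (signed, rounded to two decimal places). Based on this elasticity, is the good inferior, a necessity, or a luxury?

%ΔQ = (4974 − 4572)/[( 4572 + 4974)/2] = 402/4773 = 0.084223…
%ΔIncome = (119200 − 97210)/[( 97210 + 119200)/2] = 21990/108205 = 0.203225…
E_income = (402/4773) / (21990/108205) = 0.4144…
0 < E_income < 1 ⇒ normal good, necessity.

0.41; necessity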